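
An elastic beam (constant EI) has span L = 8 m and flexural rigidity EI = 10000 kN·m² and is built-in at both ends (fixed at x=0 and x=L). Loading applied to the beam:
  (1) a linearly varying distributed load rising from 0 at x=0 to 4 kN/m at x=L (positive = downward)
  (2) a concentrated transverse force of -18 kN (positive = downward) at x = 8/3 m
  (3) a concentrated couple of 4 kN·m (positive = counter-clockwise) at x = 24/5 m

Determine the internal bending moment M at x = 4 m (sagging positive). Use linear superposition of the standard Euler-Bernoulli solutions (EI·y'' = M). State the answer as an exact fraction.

Load 1 — triangular load w₀=4 kN/m (0→w₀ over full span):
  M_1 = 3w₀Lx/20 - w₀L²/30 - w₀x³/(6L) = 3·4·8·4/20 - 4·8²/30 - 4·4³/(6·8) = 16/3 kN·m
Load 2 — point force P=-18 kN at a=8/3 m (b=L-a=16/3):
  M_2 = Pa²(a+3b)(L-x)/L³ - Pa²b/L²  [x>a] = (-18)·(8/3)²·((8/3)+3·(16/3))·(8-4)/8³ - (-18)·(8/3)²·(16/3)/8² = -8 kN·m
Load 3 — applied couple M₀=4 kN·m at a=24/5 m (b=L-a=16/5):
  M_3 = R_Ax - M_A  [x≤a] with R_A=18/25, M_A=32/25 = (18/25)·4 - (32/25) = 8/5 kN·m
Superposition: M = Σ M_i = -16/15 kN·m ≈ -1.066667 kN·m

M(4) = -16/15 kN·m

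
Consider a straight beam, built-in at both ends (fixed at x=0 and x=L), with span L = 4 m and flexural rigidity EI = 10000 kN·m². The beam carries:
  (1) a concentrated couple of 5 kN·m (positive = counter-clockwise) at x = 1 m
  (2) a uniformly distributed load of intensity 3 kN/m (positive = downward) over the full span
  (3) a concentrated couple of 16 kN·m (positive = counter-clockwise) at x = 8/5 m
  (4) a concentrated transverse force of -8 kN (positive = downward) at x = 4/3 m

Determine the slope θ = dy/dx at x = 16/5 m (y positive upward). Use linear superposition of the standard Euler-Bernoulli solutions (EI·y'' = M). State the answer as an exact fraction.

θ(16/5) = -11599/42187500 rad

Load 1 — applied couple M₀=5 kN·m at a=1 m (b=L-a=3):
  θ_1 = (R_Ax²/2 - M_Ax - M₀(x-a))/EI  [x>a] with R_A=45/32, M_A=-15/16 = ((45/32)·(16/5)²/2 - (-15/16)·(16/5) - 5·((16/5)-1))/10000 = -1/12500 rad
Load 2 — uniform load w=3 kN/m over full span:
  θ_2 = -wx(L-x)(L-2x)/(12EI) = -3·(16/5)·(4-(16/5))·(4-2·(16/5))/(12·10000) = 12/78125 rad
Load 3 — applied couple M₀=16 kN·m at a=8/5 m (b=L-a=12/5):
  θ_3 = (R_Ax²/2 - M_Ax - M₀(x-a))/EI  [x>a] with R_A=144/25, M_A=48/25 = ((144/25)·(16/5)²/2 - (48/25)·(16/5) - 16·((16/5)-(8/5)))/10000 = -88/390625 rad
Load 4 — point force P=-8 kN at a=4/3 m (b=L-a=8/3):
  θ_4 = Pa²(L-x)(2bL-(3b+a)(L-x))/(2L³EI)  [x>a] = (-8)·(4/3)²·(4-(16/5))·(2·(8/3)·4-(3·(8/3)+(4/3))·(4-(16/5)))/(2·4³·10000) = -52/421875 rad
Superposition: θ = Σ θ_i = -11599/42187500 rad ≈ -0.000275 rad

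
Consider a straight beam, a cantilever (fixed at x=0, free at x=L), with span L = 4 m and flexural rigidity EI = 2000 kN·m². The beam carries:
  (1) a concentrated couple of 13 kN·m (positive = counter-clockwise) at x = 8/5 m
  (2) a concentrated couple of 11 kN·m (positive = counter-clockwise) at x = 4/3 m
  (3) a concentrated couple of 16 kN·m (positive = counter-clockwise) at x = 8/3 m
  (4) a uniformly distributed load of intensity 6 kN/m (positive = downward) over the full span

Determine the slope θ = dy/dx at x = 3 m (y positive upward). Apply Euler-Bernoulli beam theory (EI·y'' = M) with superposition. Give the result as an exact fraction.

θ(3) = 227/30000 rad

Load 1 — applied couple M₀=13 kN·m at a=8/5 m (b=L-a=12/5):
  θ_1 = M₀a/EI  [x>a] = 13·(8/5)/2000 = 13/1250 rad
Load 2 — applied couple M₀=11 kN·m at a=4/3 m (b=L-a=8/3):
  θ_2 = M₀a/EI  [x>a] = 11·(4/3)/2000 = 11/1500 rad
Load 3 — applied couple M₀=16 kN·m at a=8/3 m (b=L-a=4/3):
  θ_3 = M₀a/EI  [x>a] = 16·(8/3)/2000 = 8/375 rad
Load 4 — uniform load w=6 kN/m over full span:
  θ_4 = -wx(x²-3Lx+3L²)/(6EI) = -6·3·(3²-3·4·3+3·4²)/(6·2000) = -63/2000 rad
Superposition: θ = Σ θ_i = 227/30000 rad ≈ 0.007567 rad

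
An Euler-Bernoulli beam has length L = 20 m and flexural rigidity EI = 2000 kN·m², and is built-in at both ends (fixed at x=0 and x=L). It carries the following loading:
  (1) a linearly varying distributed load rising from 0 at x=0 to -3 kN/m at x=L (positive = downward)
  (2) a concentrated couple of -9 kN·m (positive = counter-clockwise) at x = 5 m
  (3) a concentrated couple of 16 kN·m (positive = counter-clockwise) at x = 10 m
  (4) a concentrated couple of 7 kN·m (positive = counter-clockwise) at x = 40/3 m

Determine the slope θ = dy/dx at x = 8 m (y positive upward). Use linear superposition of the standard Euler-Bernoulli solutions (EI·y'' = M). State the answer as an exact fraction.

θ(8) = 1727/60000 rad

Load 1 — triangular load w₀=-3 kN/m (0→w₀ over full span):
  θ_1 = -w₀(2x(L-x)(L-2x)(x+2L)+x²(L-x)²)/(120LEI) = -(-3)·(2·8·(20-8)·(20-2·8)·(8+2·20)+8²·(20-8)²)/(120·20·2000) = 18/625 rad
Load 2 — applied couple M₀=-9 kN·m at a=5 m (b=L-a=15):
  θ_2 = (R_Ax²/2 - M_Ax - M₀(x-a))/EI  [x>a] with R_A=-81/160, M_A=27/16 = ((-81/160)·8²/2 - (27/16)·8 - (-9)·(8-5))/2000 = -27/20000 rad
Load 3 — applied couple M₀=16 kN·m at a=10 m (b=L-a=10):
  θ_3 = (R_Ax²/2 - M_Ax)/EI  [x≤a] with R_A=6/5, M_A=4 = ((6/5)·8²/2 - 4·8)/2000 = 2/625 rad
Load 4 — applied couple M₀=7 kN·m at a=40/3 m (b=L-a=20/3):
  θ_4 = (R_Ax²/2 - M_Ax)/EI  [x≤a] with R_A=7/15, M_A=7/3 = ((7/15)·8²/2 - (7/3)·8)/2000 = -7/3750 rad
Superposition: θ = Σ θ_i = 1727/60000 rad ≈ 0.028783 rad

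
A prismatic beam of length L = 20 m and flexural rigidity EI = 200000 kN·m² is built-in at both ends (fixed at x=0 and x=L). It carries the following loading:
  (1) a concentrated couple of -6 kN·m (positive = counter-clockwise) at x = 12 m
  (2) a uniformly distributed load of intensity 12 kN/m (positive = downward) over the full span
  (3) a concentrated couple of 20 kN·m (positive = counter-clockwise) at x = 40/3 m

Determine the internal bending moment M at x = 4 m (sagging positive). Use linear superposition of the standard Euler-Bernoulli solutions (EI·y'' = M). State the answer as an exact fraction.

M(4) = -6428/375 kN·m

Load 1 — applied couple M₀=-6 kN·m at a=12 m (b=L-a=8):
  M_1 = R_Ax - M_A  [x≤a] with R_A=-54/125, M_A=-48/25 = (-54/125)·4 - (-48/25) = 24/125 kN·m
Load 2 — uniform load w=12 kN/m over full span:
  M_2 = wLx/2 - wL²/12 - wx²/2 = 12·20·4/2 - 12·20²/12 - 12·4²/2 = -16 kN·m
Load 3 — applied couple M₀=20 kN·m at a=40/3 m (b=L-a=20/3):
  M_3 = R_Ax - M_A  [x≤a] with R_A=4/3, M_A=20/3 = (4/3)·4 - (20/3) = -4/3 kN·m
Superposition: M = Σ M_i = -6428/375 kN·m ≈ -17.141333 kN·m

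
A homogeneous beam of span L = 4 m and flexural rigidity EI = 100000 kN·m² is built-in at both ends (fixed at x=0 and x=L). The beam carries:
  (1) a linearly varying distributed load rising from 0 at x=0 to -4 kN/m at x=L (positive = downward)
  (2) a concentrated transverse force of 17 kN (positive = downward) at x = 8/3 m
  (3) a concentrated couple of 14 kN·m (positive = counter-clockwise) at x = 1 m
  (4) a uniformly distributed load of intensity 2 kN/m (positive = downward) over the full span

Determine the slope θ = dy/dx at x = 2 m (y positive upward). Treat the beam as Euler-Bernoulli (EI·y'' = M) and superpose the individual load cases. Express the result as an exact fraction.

θ(2) = -2161/108000000 rad

Load 1 — triangular load w₀=-4 kN/m (0→w₀ over full span):
  θ_1 = -w₀(2x(L-x)(L-2x)(x+2L)+x²(L-x)²)/(120LEI) = -(-4)·(2·2·(4-2)·(4-2·2)·(2+2·4)+2²·(4-2)²)/(120·4·100000) = 1/750000 rad
Load 2 — point force P=17 kN at a=8/3 m (b=L-a=4/3):
  θ_2 = -Pb²x(2aL-(3a+b)x)/(2L³EI)  [x≤a] = -17·(4/3)²·2·(2·(8/3)·4-(3·(8/3)+(4/3))·2)/(2·4³·100000) = -17/1350000 rad
Load 3 — applied couple M₀=14 kN·m at a=1 m (b=L-a=3):
  θ_3 = (R_Ax²/2 - M_Ax - M₀(x-a))/EI  [x>a] with R_A=63/16, M_A=-21/8 = ((63/16)·2²/2 - (-21/8)·2 - 14·(2-1))/100000 = -7/800000 rad
Load 4 — uniform load w=2 kN/m over full span:
  θ_4 = -wx(L-x)(L-2x)/(12EI) = -2·2·(4-2)·(4-2·2)/(12·100000) = 0 rad
Superposition: θ = Σ θ_i = -2161/108000000 rad ≈ -0.000020 rad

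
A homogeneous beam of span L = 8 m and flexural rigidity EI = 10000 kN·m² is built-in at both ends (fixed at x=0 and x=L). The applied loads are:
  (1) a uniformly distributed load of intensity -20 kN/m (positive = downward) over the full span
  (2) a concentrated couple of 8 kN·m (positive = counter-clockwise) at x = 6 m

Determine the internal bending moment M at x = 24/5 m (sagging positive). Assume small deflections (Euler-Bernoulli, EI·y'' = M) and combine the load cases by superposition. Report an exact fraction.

Load 1 — uniform load w=-20 kN/m over full span:
  M_1 = wLx/2 - wL²/12 - wx²/2 = (-20)·8·(24/5)/2 - (-20)·8²/12 - (-20)·(24/5)²/2 = -704/15 kN·m
Load 2 — applied couple M₀=8 kN·m at a=6 m (b=L-a=2):
  M_2 = R_Ax - M_A  [x≤a] with R_A=9/8, M_A=5/2 = (9/8)·(24/5) - (5/2) = 29/10 kN·m
Superposition: M = Σ M_i = -1321/30 kN·m ≈ -44.033333 kN·m

M(24/5) = -1321/30 kN·m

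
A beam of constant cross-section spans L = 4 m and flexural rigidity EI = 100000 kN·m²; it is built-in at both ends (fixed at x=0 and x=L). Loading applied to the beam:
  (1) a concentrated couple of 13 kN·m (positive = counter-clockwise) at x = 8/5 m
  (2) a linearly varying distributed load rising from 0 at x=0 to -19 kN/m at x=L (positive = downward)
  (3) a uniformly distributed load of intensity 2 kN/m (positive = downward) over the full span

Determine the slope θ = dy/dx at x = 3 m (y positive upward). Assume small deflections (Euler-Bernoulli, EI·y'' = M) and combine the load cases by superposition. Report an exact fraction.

θ(3) = -4551/80000000 rad

Load 1 — applied couple M₀=13 kN·m at a=8/5 m (b=L-a=12/5):
  θ_1 = (R_Ax²/2 - M_Ax - M₀(x-a))/EI  [x>a] with R_A=117/25, M_A=39/25 = ((117/25)·3²/2 - (39/25)·3 - 13·(3-(8/5)))/100000 = -91/5000000 rad
Load 2 — triangular load w₀=-19 kN/m (0→w₀ over full span):
  θ_2 = -w₀(2x(L-x)(L-2x)(x+2L)+x²(L-x)²)/(120LEI) = -(-19)·(2·3·(4-3)·(4-2·3)·(3+2·4)+3²·(4-3)²)/(120·4·100000) = -779/16000000 rad
Load 3 — uniform load w=2 kN/m over full span:
  θ_3 = -wx(L-x)(L-2x)/(12EI) = -2·3·(4-3)·(4-2·3)/(12·100000) = 1/100000 rad
Superposition: θ = Σ θ_i = -4551/80000000 rad ≈ -0.000057 rad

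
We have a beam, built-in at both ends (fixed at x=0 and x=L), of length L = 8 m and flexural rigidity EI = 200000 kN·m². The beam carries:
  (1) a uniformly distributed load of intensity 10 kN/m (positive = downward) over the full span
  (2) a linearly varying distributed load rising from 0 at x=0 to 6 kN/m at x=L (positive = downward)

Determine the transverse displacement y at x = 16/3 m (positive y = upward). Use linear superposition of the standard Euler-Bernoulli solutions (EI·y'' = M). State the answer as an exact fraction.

y(16/3) = -704/1265625 m

Load 1 — uniform load w=10 kN/m over full span:
  y_1 = -wx²(L-x)²/(24EI) = -10·(16/3)²·(8-(16/3))²/(24·200000) = -64/151875 m
Load 2 — triangular load w₀=6 kN/m (0→w₀ over full span):
  y_2 = -w₀x²(L-x)²(x+2L)/(120LEI) = -6·(16/3)²·(8-(16/3))²·((16/3)+2·8)/(120·8·200000) = -512/3796875 m
Superposition: y = Σ y_i = -704/1265625 m ≈ -0.000556 m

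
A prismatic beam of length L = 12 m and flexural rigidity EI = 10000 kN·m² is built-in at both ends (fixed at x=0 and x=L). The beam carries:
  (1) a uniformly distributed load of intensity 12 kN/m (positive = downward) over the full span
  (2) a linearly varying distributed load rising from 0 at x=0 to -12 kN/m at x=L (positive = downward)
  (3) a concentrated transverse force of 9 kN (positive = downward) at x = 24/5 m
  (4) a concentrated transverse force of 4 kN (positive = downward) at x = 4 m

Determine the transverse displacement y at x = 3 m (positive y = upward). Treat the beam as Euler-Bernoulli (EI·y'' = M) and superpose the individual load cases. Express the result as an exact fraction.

Load 1 — uniform load w=12 kN/m over full span:
  y_1 = -wx²(L-x)²/(24EI) = -12·3²·(12-3)²/(24·10000) = -729/20000 m
Load 2 — triangular load w₀=-12 kN/m (0→w₀ over full span):
  y_2 = -w₀x²(L-x)²(x+2L)/(120LEI) = -(-12)·3²·(12-3)²·(3+2·12)/(120·12·10000) = 6561/400000 m
Load 3 — point force P=9 kN at a=24/5 m (b=L-a=36/5):
  y_3 = -Pb²x²(3aL-(3a+b)x)/(6L³EI)  [x≤a] = -9·(36/5)²·3²·(3·(24/5)·12-(3·(24/5)+(36/5))·3)/(6·12³·10000) = -2187/500000 m
Load 4 — point force P=4 kN at a=4 m (b=L-a=8):
  y_4 = -Pb²x²(3aL-(3a+b)x)/(6L³EI)  [x≤a] = -4·8²·3²·(3·4·12-(3·4+8)·3)/(6·12³·10000) = -7/3750 m
Superposition: y = Σ y_i = -157729/6000000 m ≈ -0.026288 m

y(3) = -157729/6000000 m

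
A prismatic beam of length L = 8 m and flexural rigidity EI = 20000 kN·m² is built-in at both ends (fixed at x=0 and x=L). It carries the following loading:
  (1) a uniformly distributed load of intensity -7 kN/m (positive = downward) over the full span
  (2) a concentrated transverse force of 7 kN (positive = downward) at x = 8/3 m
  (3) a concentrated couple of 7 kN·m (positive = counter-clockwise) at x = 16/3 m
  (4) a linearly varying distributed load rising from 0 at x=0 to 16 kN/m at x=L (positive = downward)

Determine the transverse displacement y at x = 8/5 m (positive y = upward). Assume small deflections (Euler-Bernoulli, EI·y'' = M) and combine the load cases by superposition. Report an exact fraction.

Load 1 — uniform load w=-7 kN/m over full span:
  y_1 = -wx²(L-x)²/(24EI) = -(-7)·(8/5)²·(8-(8/5))²/(24·20000) = 1792/1171875 m
Load 2 — point force P=7 kN at a=8/3 m (b=L-a=16/3):
  y_2 = -Pb²x²(3aL-(3a+b)x)/(6L³EI)  [x≤a] = -7·(16/3)²·(8/5)²·(3·(8/3)·8-(3·(8/3)+(16/3))·(8/5))/(6·8³·20000) = -448/1265625 m
Load 3 — applied couple M₀=7 kN·m at a=16/3 m (b=L-a=8/3):
  y_3 = (R_Ax³/6 - M_Ax²/2)/EI  [x≤a] with R_A=7/6, M_A=7/3 = ((7/6)·(8/5)³/6 - (7/3)·(8/5)²/2)/20000 = -77/703125 m
Load 4 — triangular load w₀=16 kN/m (0→w₀ over full span):
  y_4 = -w₀x²(L-x)²(x+2L)/(120LEI) = -16·(8/5)²·(8-(8/5))²·((8/5)+2·8)/(120·8·20000) = -45056/29296875 m
Superposition: y = Σ y_i = -373537/791015625 m ≈ -0.000472 m

y(8/5) = -373537/791015625 m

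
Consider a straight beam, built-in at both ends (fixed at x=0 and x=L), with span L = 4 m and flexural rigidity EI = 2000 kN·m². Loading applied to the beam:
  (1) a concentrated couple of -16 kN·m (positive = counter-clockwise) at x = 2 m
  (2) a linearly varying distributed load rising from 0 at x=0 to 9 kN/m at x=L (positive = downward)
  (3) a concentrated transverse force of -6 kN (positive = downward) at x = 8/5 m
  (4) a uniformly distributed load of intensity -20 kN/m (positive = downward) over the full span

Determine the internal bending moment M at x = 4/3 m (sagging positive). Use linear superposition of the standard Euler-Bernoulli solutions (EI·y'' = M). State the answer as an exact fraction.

M(4/3) = -14744/1125 kN·m

Load 1 — applied couple M₀=-16 kN·m at a=2 m (b=L-a=2):
  M_1 = R_Ax - M_A  [x≤a] with R_A=-6, M_A=-4 = (-6)·(4/3) - (-4) = -4 kN·m
Load 2 — triangular load w₀=9 kN/m (0→w₀ over full span):
  M_2 = 3w₀Lx/20 - w₀L²/30 - w₀x³/(6L) = 3·9·4·(4/3)/20 - 9·4²/30 - 9·(4/3)³/(6·4) = 68/45 kN·m
Load 3 — point force P=-6 kN at a=8/5 m (b=L-a=12/5):
  M_3 = Pb²(3a+b)x/L³ - Pab²/L²  [x≤a] = (-6)·(12/5)²·(3·(8/5)+(12/5))·(4/3)/4³ - (-6)·(8/5)·(12/5)²/4² = -216/125 kN·m
Load 4 — uniform load w=-20 kN/m over full span:
  M_4 = wLx/2 - wL²/12 - wx²/2 = (-20)·4·(4/3)/2 - (-20)·4²/12 - (-20)·(4/3)²/2 = -80/9 kN·m
Superposition: M = Σ M_i = -14744/1125 kN·m ≈ -13.105778 kN·m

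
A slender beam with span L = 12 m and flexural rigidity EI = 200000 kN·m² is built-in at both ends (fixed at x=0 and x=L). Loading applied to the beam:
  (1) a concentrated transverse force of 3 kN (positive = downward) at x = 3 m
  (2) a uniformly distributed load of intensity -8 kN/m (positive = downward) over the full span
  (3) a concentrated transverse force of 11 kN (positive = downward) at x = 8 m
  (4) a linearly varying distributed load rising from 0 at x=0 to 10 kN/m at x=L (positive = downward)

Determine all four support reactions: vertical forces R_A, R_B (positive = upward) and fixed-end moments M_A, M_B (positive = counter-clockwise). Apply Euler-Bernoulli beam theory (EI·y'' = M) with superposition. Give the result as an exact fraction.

Load 1 — point force P=3 kN at a=3 m (b=L-a=9):
  R_A = Pb²(3a+b)/L³ = 3·9²·(3·3+9)/12³ = 81/32 kN
  M_A = Pab²/L² = 3·3·9²/12² = 81/16 kN·m
  R_B = Pa²(a+3b)/L³ = 3·3²·(3+3·9)/12³ = 15/32 kN
  M_B = -Pa²b/L² = -3·3²·9/12² = -27/16 kN·m
Load 2 — uniform load w=-8 kN/m over full span:
  R_A = wL/2 = (-8)·12/2 = -48 kN
  M_A = wL²/12 = (-8)·12²/12 = -96 kN·m
  R_B = wL/2 = (-8)·12/2 = -48 kN
  M_B = -wL²/12 = -(-8)·12²/12 = 96 kN·m
Load 3 — point force P=11 kN at a=8 m (b=L-a=4):
  R_A = Pb²(3a+b)/L³ = 11·4²·(3·8+4)/12³ = 77/27 kN
  M_A = Pab²/L² = 11·8·4²/12² = 88/9 kN·m
  R_B = Pa²(a+3b)/L³ = 11·8²·(8+3·4)/12³ = 220/27 kN
  M_B = -Pa²b/L² = -11·8²·4/12² = -176/9 kN·m
Load 4 — triangular load w₀=10 kN/m (0→w₀ over full span):
  R_A = 3w₀L/20 = 3·10·12/20 = 18 kN
  M_A = w₀L²/30 = 10·12²/30 = 48 kN·m
  R_B = 7w₀L/20 = 7·10·12/20 = 42 kN
  M_B = -w₀L²/20 = -10·12²/20 = -72 kN·m
Superposition: R_A = -21269/864 kN, M_A = -4775/144 kN·m, R_B = 2261/864 kN, M_B = 397/144 kN·m

R_A = -21269/864 kN, M_A = -4775/144 kN·m, R_B = 2261/864 kN, M_B = 397/144 kN·m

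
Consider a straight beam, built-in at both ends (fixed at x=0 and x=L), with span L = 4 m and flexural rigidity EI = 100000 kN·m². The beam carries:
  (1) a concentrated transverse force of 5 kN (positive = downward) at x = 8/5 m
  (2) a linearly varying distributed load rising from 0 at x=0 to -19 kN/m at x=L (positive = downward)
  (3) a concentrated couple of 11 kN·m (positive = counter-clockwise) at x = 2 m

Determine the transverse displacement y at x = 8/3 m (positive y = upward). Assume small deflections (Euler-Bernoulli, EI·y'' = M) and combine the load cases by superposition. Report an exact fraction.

y(8/3) = 46849/911250000 m

Load 1 — point force P=5 kN at a=8/5 m (b=L-a=12/5):
  y_1 = -Pa²(L-x)²(3bL-(3b+a)(L-x))/(6L³EI)  [x>a] = -5·(8/5)²·(4-(8/3))²·(3·(12/5)·4-(3·(12/5)+(8/5))·(4-(8/3)))/(6·4³·100000) = -64/6328125 m
Load 2 — triangular load w₀=-19 kN/m (0→w₀ over full span):
  y_2 = -w₀x²(L-x)²(x+2L)/(120LEI) = -(-19)·(8/3)²·(4-(8/3))²·((8/3)+2·4)/(120·4·100000) = 608/11390625 m
Load 3 — applied couple M₀=11 kN·m at a=2 m (b=L-a=2):
  y_3 = (R_Ax³/6 - M_Ax²/2 - M₀(x-a)²/2)/EI  [x>a] with R_A=33/8, M_A=11/4 = ((33/8)·(8/3)³/6 - (11/4)·(8/3)²/2 - 11·((8/3)-2)²/2)/100000 = 11/1350000 m
Superposition: y = Σ y_i = 46849/911250000 m ≈ 0.000051 m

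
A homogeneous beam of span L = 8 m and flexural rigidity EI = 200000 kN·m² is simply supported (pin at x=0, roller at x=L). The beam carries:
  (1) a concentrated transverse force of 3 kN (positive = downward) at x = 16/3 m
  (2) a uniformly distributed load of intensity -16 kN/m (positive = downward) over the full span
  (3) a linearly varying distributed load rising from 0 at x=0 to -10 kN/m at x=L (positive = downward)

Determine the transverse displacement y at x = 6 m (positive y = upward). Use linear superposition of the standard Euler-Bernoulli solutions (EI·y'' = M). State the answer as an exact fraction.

Load 1 — point force P=3 kN at a=16/3 m (b=L-a=8/3):
  y_1 = -Pa(L-x)(2Lx-a²-x²)/(6LEI)  [x>a] = -3·(16/3)·(8-6)·(2·8·6-(16/3)²-6²)/(6·8·200000) = -71/675000 m
Load 2 — uniform load w=-16 kN/m over full span:
  y_2 = -wx(L³-2Lx²+x³)/(24EI) = -(-16)·6·(8³-2·8·6²+6³)/(24·200000) = 19/6250 m
Load 3 — triangular load w₀=-10 kN/m (0→w₀ over full span):
  y_3 = -w₀x(7L⁴-10L²x²+3x⁴)/(360LEI) = -(-10)·6·(7·8⁴-10·8²·6²+3·6⁴)/(360·8·200000) = 119/120000 m
Superposition: y = Σ y_i = 21203/5400000 m ≈ 0.003926 m

y(6) = 21203/5400000 m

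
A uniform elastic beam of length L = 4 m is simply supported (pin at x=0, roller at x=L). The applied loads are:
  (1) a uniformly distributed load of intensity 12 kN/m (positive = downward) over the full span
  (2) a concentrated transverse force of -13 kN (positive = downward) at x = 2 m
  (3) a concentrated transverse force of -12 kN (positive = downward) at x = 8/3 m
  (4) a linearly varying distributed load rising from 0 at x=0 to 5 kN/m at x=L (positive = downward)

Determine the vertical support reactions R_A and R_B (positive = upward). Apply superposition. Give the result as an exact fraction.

R_A = 101/6 kN, R_B = 97/6 kN

Load 1 — uniform load w=12 kN/m over full span:
  R_A = wL/2 = 12·4/2 = 24 kN
  R_B = wL/2 = 12·4/2 = 24 kN
Load 2 — point force P=-13 kN at a=2 m (b=L-a=2):
  R_A = Pb/L = (-13)·2/4 = -13/2 kN
  R_B = Pa/L = (-13)·2/4 = -13/2 kN
Load 3 — point force P=-12 kN at a=8/3 m (b=L-a=4/3):
  R_A = Pb/L = (-12)·(4/3)/4 = -4 kN
  R_B = Pa/L = (-12)·(8/3)/4 = -8 kN
Load 4 — triangular load w₀=5 kN/m (0→w₀ over full span):
  R_A = w₀L/6 = 5·4/6 = 10/3 kN
  R_B = w₀L/3 = 5·4/3 = 20/3 kN
Superposition: R_A = 101/6 kN, R_B = 97/6 kN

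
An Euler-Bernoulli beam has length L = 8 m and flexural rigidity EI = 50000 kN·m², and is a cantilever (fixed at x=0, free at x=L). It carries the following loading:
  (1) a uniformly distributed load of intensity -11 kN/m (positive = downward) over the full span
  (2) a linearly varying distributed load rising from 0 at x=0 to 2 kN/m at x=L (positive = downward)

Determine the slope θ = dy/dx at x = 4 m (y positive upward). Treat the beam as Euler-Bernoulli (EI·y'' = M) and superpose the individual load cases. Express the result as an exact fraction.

Load 1 — uniform load w=-11 kN/m over full span:
  θ_1 = -wx(x²-3Lx+3L²)/(6EI) = -(-11)·4·(4²-3·8·4+3·8²)/(6·50000) = 154/9375 rad
Load 2 — triangular load w₀=2 kN/m (0→w₀ over full span):
  θ_2 = (w₀Lx²/4-w₀L²x/3-w₀x⁴/(24L))/EI = (2·8·4²/4-2·8²·4/3-2·4⁴/(24·8))/50000 = -41/18750 rad
Superposition: θ = Σ θ_i = 89/6250 rad ≈ 0.014240 rad

θ(4) = 89/6250 rad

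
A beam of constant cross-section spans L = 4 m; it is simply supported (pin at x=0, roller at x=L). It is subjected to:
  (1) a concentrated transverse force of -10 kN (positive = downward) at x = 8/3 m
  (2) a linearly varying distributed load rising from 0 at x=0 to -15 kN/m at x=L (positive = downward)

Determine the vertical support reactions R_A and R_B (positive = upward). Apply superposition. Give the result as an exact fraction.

Load 1 — point force P=-10 kN at a=8/3 m (b=L-a=4/3):
  R_A = Pb/L = (-10)·(4/3)/4 = -10/3 kN
  R_B = Pa/L = (-10)·(8/3)/4 = -20/3 kN
Load 2 — triangular load w₀=-15 kN/m (0→w₀ over full span):
  R_A = w₀L/6 = (-15)·4/6 = -10 kN
  R_B = w₀L/3 = (-15)·4/3 = -20 kN
Superposition: R_A = -40/3 kN, R_B = -80/3 kN

R_A = -40/3 kN, R_B = -80/3 kN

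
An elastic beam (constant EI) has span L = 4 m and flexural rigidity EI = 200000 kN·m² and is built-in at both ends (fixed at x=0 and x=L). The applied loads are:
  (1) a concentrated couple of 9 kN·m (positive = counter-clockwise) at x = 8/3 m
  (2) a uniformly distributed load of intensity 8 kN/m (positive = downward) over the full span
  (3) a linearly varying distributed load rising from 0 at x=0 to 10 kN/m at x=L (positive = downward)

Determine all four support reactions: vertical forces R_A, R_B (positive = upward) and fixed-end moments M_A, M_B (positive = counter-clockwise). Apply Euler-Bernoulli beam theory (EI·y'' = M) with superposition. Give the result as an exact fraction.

Load 1 — applied couple M₀=9 kN·m at a=8/3 m (b=L-a=4/3):
  R_A = 6M₀ab/L³ = 6·9·(8/3)·(4/3)/4³ = 3 kN
  M_A = M₀b(2a-b)/L² = 9·(4/3)·(2·(8/3)-(4/3))/4² = 3 kN·m
  R_B = -6M₀ab/L³ = -6·9·(8/3)·(4/3)/4³ = -3 kN
  M_B = M₀a(2b-a)/L² = 9·(8/3)·(2·(4/3)-(8/3))/4² = 0 kN·m
Load 2 — uniform load w=8 kN/m over full span:
  R_A = wL/2 = 8·4/2 = 16 kN
  M_A = wL²/12 = 8·4²/12 = 32/3 kN·m
  R_B = wL/2 = 8·4/2 = 16 kN
  M_B = -wL²/12 = -8·4²/12 = -32/3 kN·m
Load 3 — triangular load w₀=10 kN/m (0→w₀ over full span):
  R_A = 3w₀L/20 = 3·10·4/20 = 6 kN
  M_A = w₀L²/30 = 10·4²/30 = 16/3 kN·m
  R_B = 7w₀L/20 = 7·10·4/20 = 14 kN
  M_B = -w₀L²/20 = -10·4²/20 = -8 kN·m
Superposition: R_A = 25 kN, M_A = 19 kN·m, R_B = 27 kN, M_B = -56/3 kN·m

R_A = 25 kN, M_A = 19 kN·m, R_B = 27 kN, M_B = -56/3 kN·m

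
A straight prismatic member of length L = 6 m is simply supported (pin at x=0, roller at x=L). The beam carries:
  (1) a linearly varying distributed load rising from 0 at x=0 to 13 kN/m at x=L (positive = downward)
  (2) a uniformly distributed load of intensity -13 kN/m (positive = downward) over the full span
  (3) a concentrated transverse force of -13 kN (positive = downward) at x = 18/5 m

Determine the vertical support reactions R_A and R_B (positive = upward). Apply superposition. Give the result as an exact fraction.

Load 1 — triangular load w₀=13 kN/m (0→w₀ over full span):
  R_A = w₀L/6 = 13·6/6 = 13 kN
  R_B = w₀L/3 = 13·6/3 = 26 kN
Load 2 — uniform load w=-13 kN/m over full span:
  R_A = wL/2 = (-13)·6/2 = -39 kN
  R_B = wL/2 = (-13)·6/2 = -39 kN
Load 3 — point force P=-13 kN at a=18/5 m (b=L-a=12/5):
  R_A = Pb/L = (-13)·(12/5)/6 = -26/5 kN
  R_B = Pa/L = (-13)·(18/5)/6 = -39/5 kN
Superposition: R_A = -156/5 kN, R_B = -104/5 kN

R_A = -156/5 kN, R_B = -104/5 kN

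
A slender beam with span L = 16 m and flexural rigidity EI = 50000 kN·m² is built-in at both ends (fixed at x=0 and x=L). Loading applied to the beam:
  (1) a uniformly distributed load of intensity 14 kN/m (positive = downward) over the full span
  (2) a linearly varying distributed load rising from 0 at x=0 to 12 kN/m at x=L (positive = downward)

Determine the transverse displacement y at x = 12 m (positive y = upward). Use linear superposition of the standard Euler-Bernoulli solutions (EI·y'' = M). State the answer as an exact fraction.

y(12) = -618/15625 m

Load 1 — uniform load w=14 kN/m over full span:
  y_1 = -wx²(L-x)²/(24EI) = -14·12²·(16-12)²/(24·50000) = -84/3125 m
Load 2 — triangular load w₀=12 kN/m (0→w₀ over full span):
  y_2 = -w₀x²(L-x)²(x+2L)/(120LEI) = -12·12²·(16-12)²·(12+2·16)/(120·16·50000) = -198/15625 m
Superposition: y = Σ y_i = -618/15625 m ≈ -0.039552 m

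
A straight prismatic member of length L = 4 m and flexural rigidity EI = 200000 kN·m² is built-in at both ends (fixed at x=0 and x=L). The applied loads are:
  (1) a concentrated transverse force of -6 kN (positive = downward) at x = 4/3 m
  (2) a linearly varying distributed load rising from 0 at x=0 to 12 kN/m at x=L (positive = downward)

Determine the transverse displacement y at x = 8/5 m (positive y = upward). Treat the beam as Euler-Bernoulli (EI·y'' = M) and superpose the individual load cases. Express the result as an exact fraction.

y(8/5) = -489/48828125 m

Load 1 — point force P=-6 kN at a=4/3 m (b=L-a=8/3):
  y_1 = -Pa²(L-x)²(3bL-(3b+a)(L-x))/(6L³EI)  [x>a] = -(-6)·(4/3)²·(4-(8/5))²·(3·(8/3)·4-(3·(8/3)+(4/3))·(4-(8/5)))/(6·4³·200000) = 3/390625 m
Load 2 — triangular load w₀=12 kN/m (0→w₀ over full span):
  y_2 = -w₀x²(L-x)²(x+2L)/(120LEI) = -12·(8/5)²·(4-(8/5))²·((8/5)+2·4)/(120·4·200000) = -864/48828125 m
Superposition: y = Σ y_i = -489/48828125 m ≈ -0.000010 m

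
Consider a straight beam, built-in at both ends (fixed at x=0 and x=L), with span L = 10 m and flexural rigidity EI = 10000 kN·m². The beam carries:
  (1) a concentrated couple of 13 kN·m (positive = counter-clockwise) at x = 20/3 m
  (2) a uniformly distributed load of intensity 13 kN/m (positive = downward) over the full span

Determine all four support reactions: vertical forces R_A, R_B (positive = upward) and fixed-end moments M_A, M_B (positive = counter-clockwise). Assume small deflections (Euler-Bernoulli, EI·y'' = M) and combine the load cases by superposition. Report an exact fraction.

Load 1 — applied couple M₀=13 kN·m at a=20/3 m (b=L-a=10/3):
  R_A = 6M₀ab/L³ = 6·13·(20/3)·(10/3)/10³ = 26/15 kN
  M_A = M₀b(2a-b)/L² = 13·(10/3)·(2·(20/3)-(10/3))/10² = 13/3 kN·m
  R_B = -6M₀ab/L³ = -6·13·(20/3)·(10/3)/10³ = -26/15 kN
  M_B = M₀a(2b-a)/L² = 13·(20/3)·(2·(10/3)-(20/3))/10² = 0 kN·m
Load 2 — uniform load w=13 kN/m over full span:
  R_A = wL/2 = 13·10/2 = 65 kN
  M_A = wL²/12 = 13·10²/12 = 325/3 kN·m
  R_B = wL/2 = 13·10/2 = 65 kN
  M_B = -wL²/12 = -13·10²/12 = -325/3 kN·m
Superposition: R_A = 1001/15 kN, M_A = 338/3 kN·m, R_B = 949/15 kN, M_B = -325/3 kN·m

R_A = 1001/15 kN, M_A = 338/3 kN·m, R_B = 949/15 kN, M_B = -325/3 kN·m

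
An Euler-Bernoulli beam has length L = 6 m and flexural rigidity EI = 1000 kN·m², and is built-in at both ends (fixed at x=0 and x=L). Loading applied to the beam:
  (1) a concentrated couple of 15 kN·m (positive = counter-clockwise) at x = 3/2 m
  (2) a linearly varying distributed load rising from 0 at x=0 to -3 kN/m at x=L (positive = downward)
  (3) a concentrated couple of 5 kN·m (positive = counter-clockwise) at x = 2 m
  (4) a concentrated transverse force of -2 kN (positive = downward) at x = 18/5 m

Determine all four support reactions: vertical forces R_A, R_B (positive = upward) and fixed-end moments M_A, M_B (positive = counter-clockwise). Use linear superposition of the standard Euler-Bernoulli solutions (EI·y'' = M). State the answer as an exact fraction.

R_A = 9353/18000 kN, M_A = -15129/2000 kN·m, R_B = -207353/18000 kN, M_B = 80893/6000 kN·m

Load 1 — applied couple M₀=15 kN·m at a=3/2 m (b=L-a=9/2):
  R_A = 6M₀ab/L³ = 6·15·(3/2)·(9/2)/6³ = 45/16 kN
  M_A = M₀b(2a-b)/L² = 15·(9/2)·(2·(3/2)-(9/2))/6² = -45/16 kN·m
  R_B = -6M₀ab/L³ = -6·15·(3/2)·(9/2)/6³ = -45/16 kN
  M_B = M₀a(2b-a)/L² = 15·(3/2)·(2·(9/2)-(3/2))/6² = 75/16 kN·m
Load 2 — triangular load w₀=-3 kN/m (0→w₀ over full span):
  R_A = 3w₀L/20 = 3·(-3)·6/20 = -27/10 kN
  M_A = w₀L²/30 = (-3)·6²/30 = -18/5 kN·m
  R_B = 7w₀L/20 = 7·(-3)·6/20 = -63/10 kN
  M_B = -w₀L²/20 = -(-3)·6²/20 = 27/5 kN·m
Load 3 — applied couple M₀=5 kN·m at a=2 m (b=L-a=4):
  R_A = 6M₀ab/L³ = 6·5·2·4/6³ = 10/9 kN
  M_A = M₀b(2a-b)/L² = 5·4·(2·2-4)/6² = 0 kN·m
  R_B = -6M₀ab/L³ = -6·5·2·4/6³ = -10/9 kN
  M_B = M₀a(2b-a)/L² = 5·2·(2·4-2)/6² = 5/3 kN·m
Load 4 — point force P=-2 kN at a=18/5 m (b=L-a=12/5):
  R_A = Pb²(3a+b)/L³ = (-2)·(12/5)²·(3·(18/5)+(12/5))/6³ = -88/125 kN
  M_A = Pab²/L² = (-2)·(18/5)·(12/5)²/6² = -144/125 kN·m
  R_B = Pa²(a+3b)/L³ = (-2)·(18/5)²·((18/5)+3·(12/5))/6³ = -162/125 kN
  M_B = -Pa²b/L² = -(-2)·(18/5)²·(12/5)/6² = 216/125 kN·m
Superposition: R_A = 9353/18000 kN, M_A = -15129/2000 kN·m, R_B = -207353/18000 kN, M_B = 80893/6000 kN·m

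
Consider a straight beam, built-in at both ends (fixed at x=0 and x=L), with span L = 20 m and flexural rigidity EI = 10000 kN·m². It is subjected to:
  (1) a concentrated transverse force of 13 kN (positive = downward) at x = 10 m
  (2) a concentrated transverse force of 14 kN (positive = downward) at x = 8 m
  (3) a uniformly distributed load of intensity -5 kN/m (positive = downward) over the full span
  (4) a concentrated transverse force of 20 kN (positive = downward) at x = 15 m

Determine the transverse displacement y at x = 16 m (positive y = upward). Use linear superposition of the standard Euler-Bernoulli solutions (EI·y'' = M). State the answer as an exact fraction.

Load 1 — point force P=13 kN at a=10 m (b=L-a=10):
  y_1 = -Pa²(L-x)²(3bL-(3b+a)(L-x))/(6L³EI)  [x>a] = -13·10²·(20-16)²·(3·10·20-(3·10+10)·(20-16))/(6·20³·10000) = -143/7500 m
Load 2 — point force P=14 kN at a=8 m (b=L-a=12):
  y_2 = -Pa²(L-x)²(3bL-(3b+a)(L-x))/(6L³EI)  [x>a] = -14·8²·(20-16)²·(3·12·20-(3·12+8)·(20-16))/(6·20³·10000) = -3808/234375 m
Load 3 — uniform load w=-5 kN/m over full span:
  y_3 = -wx²(L-x)²/(24EI) = -(-5)·16²·(20-16)²/(24·10000) = 32/375 m
Load 4 — point force P=20 kN at a=15 m (b=L-a=5):
  y_4 = -Pa²(L-x)²(3bL-(3b+a)(L-x))/(6L³EI)  [x>a] = -20·15²·(20-16)²·(3·5·20-(3·5+15)·(20-16))/(6·20³·10000) = -27/1000 m
Superposition: y = Σ y_i = 14387/625000 m ≈ 0.023019 m

y(16) = 14387/625000 m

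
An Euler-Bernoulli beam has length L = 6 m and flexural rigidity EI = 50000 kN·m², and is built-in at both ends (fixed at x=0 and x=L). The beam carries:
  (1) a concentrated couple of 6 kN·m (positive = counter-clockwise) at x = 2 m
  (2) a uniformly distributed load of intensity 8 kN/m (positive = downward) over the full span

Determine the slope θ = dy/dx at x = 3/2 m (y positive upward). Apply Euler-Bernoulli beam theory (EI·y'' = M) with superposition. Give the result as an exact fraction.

Load 1 — applied couple M₀=6 kN·m at a=2 m (b=L-a=4):
  θ_1 = (R_Ax²/2 - M_Ax)/EI  [x≤a] with R_A=4/3, M_A=0 = ((4/3)·(3/2)²/2 - 0·(3/2))/50000 = 3/100000 rad
Load 2 — uniform load w=8 kN/m over full span:
  θ_2 = -wx(L-x)(L-2x)/(12EI) = -8·(3/2)·(6-(3/2))·(6-2·(3/2))/(12·50000) = -27/100000 rad
Superposition: θ = Σ θ_i = -3/12500 rad ≈ -0.000240 rad

θ(3/2) = -3/12500 rad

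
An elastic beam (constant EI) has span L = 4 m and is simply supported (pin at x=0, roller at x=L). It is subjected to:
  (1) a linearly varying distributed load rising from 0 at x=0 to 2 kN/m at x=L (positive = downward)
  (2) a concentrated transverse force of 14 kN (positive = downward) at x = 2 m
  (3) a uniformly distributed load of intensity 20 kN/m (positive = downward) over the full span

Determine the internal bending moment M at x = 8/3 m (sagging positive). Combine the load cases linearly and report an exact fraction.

M(8/3) = 3796/81 kN·m

Load 1 — triangular load w₀=2 kN/m (0→w₀ over full span):
  M_1 = w₀Lx/6 - w₀x³/(6L) = 2·4·(8/3)/6 - 2·(8/3)³/(6·4) = 160/81 kN·m
Load 2 — point force P=14 kN at a=2 m (b=L-a=2):
  M_2 = Pa(L-x)/L  [x>a] = 14·2·(4-(8/3))/4 = 28/3 kN·m
Load 3 — uniform load w=20 kN/m over full span:
  M_3 = wx(L-x)/2 = 20·(8/3)·(4-(8/3))/2 = 320/9 kN·m
Superposition: M = Σ M_i = 3796/81 kN·m ≈ 46.864198 kN·m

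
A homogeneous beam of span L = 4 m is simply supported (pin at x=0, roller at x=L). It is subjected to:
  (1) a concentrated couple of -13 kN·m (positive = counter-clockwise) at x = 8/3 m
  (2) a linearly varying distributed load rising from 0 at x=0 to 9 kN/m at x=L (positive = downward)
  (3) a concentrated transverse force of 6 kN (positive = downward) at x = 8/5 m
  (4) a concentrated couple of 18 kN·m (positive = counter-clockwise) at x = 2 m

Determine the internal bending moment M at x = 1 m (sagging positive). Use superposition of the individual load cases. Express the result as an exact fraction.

M(1) = 419/40 kN·m

Load 1 — applied couple M₀=-13 kN·m at a=8/3 m (b=L-a=4/3):
  M_1 = M₀x/L  [x≤a] = (-13)·1/4 = -13/4 kN·m
Load 2 — triangular load w₀=9 kN/m (0→w₀ over full span):
  M_2 = w₀Lx/6 - w₀x³/(6L) = 9·4·1/6 - 9·1³/(6·4) = 45/8 kN·m
Load 3 — point force P=6 kN at a=8/5 m (b=L-a=12/5):
  M_3 = Pbx/L  [x≤a] = 6·(12/5)·1/4 = 18/5 kN·m
Load 4 — applied couple M₀=18 kN·m at a=2 m (b=L-a=2):
  M_4 = M₀x/L  [x≤a] = 18·1/4 = 9/2 kN·m
Superposition: M = Σ M_i = 419/40 kN·m ≈ 10.475000 kN·m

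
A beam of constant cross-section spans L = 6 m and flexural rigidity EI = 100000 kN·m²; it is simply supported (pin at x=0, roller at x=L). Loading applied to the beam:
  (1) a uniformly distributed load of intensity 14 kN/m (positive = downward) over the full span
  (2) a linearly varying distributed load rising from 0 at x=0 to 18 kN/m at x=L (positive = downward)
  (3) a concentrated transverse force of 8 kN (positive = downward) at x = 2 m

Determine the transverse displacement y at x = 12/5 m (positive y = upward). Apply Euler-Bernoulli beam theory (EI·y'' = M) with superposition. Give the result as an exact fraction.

y(12/5) = -194047/48828125 m

Load 1 — uniform load w=14 kN/m over full span:
  y_1 = -wx(L³-2Lx²+x³)/(24EI) = -14·(12/5)·(6³-2·6·(12/5)²+(12/5)³)/(24·100000) = -17577/7812500 m
Load 2 — triangular load w₀=18 kN/m (0→w₀ over full span):
  y_2 = -w₀x(7L⁴-10L²x²+3x⁴)/(360LEI) = -18·(12/5)·(7·6⁴-10·6²·(12/5)²+3·(12/5)⁴)/(360·6·100000) = -277263/195312500 m
Load 3 — point force P=8 kN at a=2 m (b=L-a=4):
  y_3 = -Pa(L-x)(2Lx-a²-x²)/(6LEI)  [x>a] = -8·2·(6-(12/5))·(2·6·(12/5)-2²-(12/5)²)/(6·6·100000) = -119/390625 m
Superposition: y = Σ y_i = -194047/48828125 m ≈ -0.003974 m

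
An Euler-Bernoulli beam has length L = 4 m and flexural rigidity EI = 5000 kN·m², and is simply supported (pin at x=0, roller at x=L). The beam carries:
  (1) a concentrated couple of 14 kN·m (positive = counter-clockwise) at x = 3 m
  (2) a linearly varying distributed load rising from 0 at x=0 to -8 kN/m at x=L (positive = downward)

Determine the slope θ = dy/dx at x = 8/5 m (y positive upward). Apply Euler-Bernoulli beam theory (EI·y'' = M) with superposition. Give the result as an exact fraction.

θ(8/5) = 12863/112500000 rad

Load 1 — applied couple M₀=14 kN·m at a=3 m (b=L-a=1):
  θ_1 = (M₀x²/(2L)+C₁)/EI  [x≤a] with C₁=M₀(3b²-L²)/(6L)=-91/12 = (14·(8/5)²/(2·4)+(-91/12))/5000 = -931/1500000 rad
Load 2 — triangular load w₀=-8 kN/m (0→w₀ over full span):
  θ_2 = -w₀(7L⁴-30L²x²+15x⁴)/(360LEI) = -(-8)·(7·4⁴-30·4²·(8/5)²+15·(8/5)⁴)/(360·4·5000) = 2584/3515625 rad
Superposition: θ = Σ θ_i = 12863/112500000 rad ≈ 0.000114 rad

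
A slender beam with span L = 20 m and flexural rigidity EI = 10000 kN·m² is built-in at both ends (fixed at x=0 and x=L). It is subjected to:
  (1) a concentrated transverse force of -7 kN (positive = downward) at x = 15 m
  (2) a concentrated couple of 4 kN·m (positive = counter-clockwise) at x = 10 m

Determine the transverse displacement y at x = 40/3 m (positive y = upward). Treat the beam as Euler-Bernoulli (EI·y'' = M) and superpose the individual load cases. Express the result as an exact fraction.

Load 1 — point force P=-7 kN at a=15 m (b=L-a=5):
  y_1 = -Pb²x²(3aL-(3a+b)x)/(6L³EI)  [x≤a] = -(-7)·5²·(40/3)²·(3·15·20-(3·15+5)·(40/3))/(6·20³·10000) = 49/3240 m
Load 2 — applied couple M₀=4 kN·m at a=10 m (b=L-a=10):
  y_2 = (R_Ax³/6 - M_Ax²/2 - M₀(x-a)²/2)/EI  [x>a] with R_A=3/10, M_A=1 = ((3/10)·(40/3)³/6 - 1·(40/3)²/2 - 4·((40/3)-10)²/2)/10000 = 1/1350 m
Superposition: y = Σ y_i = 257/16200 m ≈ 0.015864 m

y(40/3) = 257/16200 m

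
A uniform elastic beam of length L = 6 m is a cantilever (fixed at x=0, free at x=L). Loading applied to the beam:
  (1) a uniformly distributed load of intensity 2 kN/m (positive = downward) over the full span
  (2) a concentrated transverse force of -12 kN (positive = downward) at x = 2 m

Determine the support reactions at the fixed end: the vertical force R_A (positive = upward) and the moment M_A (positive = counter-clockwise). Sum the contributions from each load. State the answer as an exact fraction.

R_A = 0 kN, M_A = 12 kN·m

Load 1 — uniform load w=2 kN/m over full span:
  R_A = wL = 2·6 = 12 kN
  M_A = wL²/2 = 2·6²/2 = 36 kN·m
Load 2 — point force P=-12 kN at a=2 m (b=L-a=4):
  R_A = P = (-12) = -12 kN
  M_A = Pa = (-12)·2 = -24 kN·m
Superposition: R_A = 0 kN, M_A = 12 kN·m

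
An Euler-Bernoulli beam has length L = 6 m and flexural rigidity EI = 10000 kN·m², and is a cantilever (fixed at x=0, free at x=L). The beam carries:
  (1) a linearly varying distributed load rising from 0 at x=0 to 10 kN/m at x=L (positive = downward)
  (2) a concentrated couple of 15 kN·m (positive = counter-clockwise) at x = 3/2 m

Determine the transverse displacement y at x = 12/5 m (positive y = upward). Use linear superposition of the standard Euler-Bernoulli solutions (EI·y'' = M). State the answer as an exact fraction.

Load 1 — triangular load w₀=10 kN/m (0→w₀ over full span):
  y_1 = (w₀Lx³/12-w₀L²x²/6-w₀x⁵/(120L))/EI = (10·6·(12/5)³/12-10·6²·(12/5)²/6-10·(12/5)⁵/(120·6))/10000 = -54216/1953125 m
Load 2 — applied couple M₀=15 kN·m at a=3/2 m (b=L-a=9/2):
  y_2 = M₀a(2x-a)/(2EI)  [x>a] = 15·(3/2)·(2·(12/5)-(3/2))/(2·10000) = 297/80000 m
Superposition: y = Σ y_i = -6011523/250000000 m ≈ -0.024046 m

y(12/5) = -6011523/250000000 m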